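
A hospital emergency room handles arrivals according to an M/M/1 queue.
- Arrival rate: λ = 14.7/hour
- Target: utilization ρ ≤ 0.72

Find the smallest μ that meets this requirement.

ρ = λ/μ, so μ = λ/ρ
μ ≥ 14.7/0.72 = 20.4167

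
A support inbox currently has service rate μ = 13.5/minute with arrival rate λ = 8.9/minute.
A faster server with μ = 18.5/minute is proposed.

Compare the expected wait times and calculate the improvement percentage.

System 1: ρ₁ = 8.9/13.5 = 0.6593, W₁ = 1/(13.5-8.9) = 0.21739
System 2: ρ₂ = 8.9/18.5 = 0.4811, W₂ = 1/(18.5-8.9) = 0.10417
Improvement: (W₁-W₂)/W₁ = (0.21739-0.10417)/0.21739 = 52.08%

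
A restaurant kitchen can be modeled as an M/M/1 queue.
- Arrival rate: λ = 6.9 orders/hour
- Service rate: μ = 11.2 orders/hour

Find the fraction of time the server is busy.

Server utilization: ρ = λ/μ
ρ = 6.9/11.2 = 0.6161
The server is busy 61.61% of the time.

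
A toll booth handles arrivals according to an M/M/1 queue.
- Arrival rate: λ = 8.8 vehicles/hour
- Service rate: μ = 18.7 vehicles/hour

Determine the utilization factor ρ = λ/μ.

Server utilization: ρ = λ/μ
ρ = 8.8/18.7 = 0.4706
The server is busy 47.06% of the time.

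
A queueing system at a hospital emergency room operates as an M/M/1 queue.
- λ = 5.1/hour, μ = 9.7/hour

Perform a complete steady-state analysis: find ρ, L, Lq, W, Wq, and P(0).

Step 1: ρ = λ/μ = 5.1/9.7 = 0.5258
Step 2: L = λ/(μ-λ) = 5.1/4.60 = 1.1087
Step 3: Lq = λ²/(μ(μ-λ)) = 26.01/(9.7×4.60) = 0.5829
Step 4: W = 1/(μ-λ) = 1/4.60 = 0.2174
Step 5: Wq = λ/(μ(μ-λ)) = 5.1/(9.7×4.60) = 0.1143
Step 6: P(0) = 1-ρ = 0.4742
Verify: L = λW = 5.1×0.2174 = 1.1087 ✔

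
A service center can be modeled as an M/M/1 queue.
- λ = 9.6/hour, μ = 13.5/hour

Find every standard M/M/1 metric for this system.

Step 1: ρ = λ/μ = 9.6/13.5 = 0.7111
Step 2: L = λ/(μ-λ) = 9.6/3.90 = 2.4615
Step 3: Lq = λ²/(μ(μ-λ)) = 92.16/(13.5×3.90) = 1.7504
Step 4: W = 1/(μ-λ) = 1/3.90 = 0.25641
Step 5: Wq = λ/(μ(μ-λ)) = 9.6/(13.5×3.90) = 0.1823
Step 6: P(0) = 1-ρ = 0.2889
Verify: L = λW = 9.6×0.25641 = 2.4615 ✔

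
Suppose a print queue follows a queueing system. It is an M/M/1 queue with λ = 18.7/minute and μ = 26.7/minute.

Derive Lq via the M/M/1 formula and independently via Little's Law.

Method 1 (direct): Lq = λ²/(μ(μ-λ)) = 349.69/(26.7 × 8.00) = 1.6371

Method 2 (Little's Law):
W = 1/(μ-λ) = 1/8.00 = 0.12500
Wq = W - 1/μ = 0.12500 - 0.037453 = 0.087547
Lq = λWq = 18.7 × 0.087547 = 1.6371 ✔ (matches Method 1)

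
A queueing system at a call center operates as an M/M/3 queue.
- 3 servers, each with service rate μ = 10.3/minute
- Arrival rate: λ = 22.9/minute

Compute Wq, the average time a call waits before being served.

Traffic intensity: ρ = λ/(cμ) = 22.9/(3×10.3) = 0.7411
Since ρ = 0.7411 < 1, system is stable.
Offered load a = λ/μ = cρ = 22.9/10.3 = 2.2233
P₀ = [ Σₙ₌₀^2 aⁿ/n! + a^3/(3!(1-ρ)) ]⁻¹
Σ = a^0/0! + a^1/1! + a^2/2! = 1.0000 + 2.2233 + 2.4715 = 5.6948
a^3/(3!(1-ρ)) = 10.98993/(6 × 0.2588997) = 7.0748
P₀ = 1/(5.6948 + 7.0748) = 0.07831
Lq = P₀·a^3·ρ / (3!(1-ρ)²) = 0.07831 × 10.9899 × 0.7411 / (6 × 0.06703) = 1.5859
Wq = Lq/λ = 1.5859/22.9 = 0.06925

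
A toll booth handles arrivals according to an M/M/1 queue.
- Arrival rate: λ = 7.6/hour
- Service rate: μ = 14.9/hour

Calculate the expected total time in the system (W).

First, compute utilization: ρ = λ/μ = 7.6/14.9 = 0.5101
For M/M/1: W = 1/(μ-λ)
W = 1/(14.9-7.6) = 1/7.30
W = 0.1370 hours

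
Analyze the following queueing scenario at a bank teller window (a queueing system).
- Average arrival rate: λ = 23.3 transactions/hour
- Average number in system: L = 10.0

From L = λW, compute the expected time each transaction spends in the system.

Little's Law: L = λW, so W = L/λ
W = 10.0/23.3 = 0.4292 hours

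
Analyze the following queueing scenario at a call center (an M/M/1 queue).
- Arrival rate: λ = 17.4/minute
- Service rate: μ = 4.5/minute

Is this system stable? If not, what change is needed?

Stability requires ρ = λ/(cμ) < 1
ρ = 17.4/(1 × 4.5) = 17.4/4.50 = 3.8667
Since 3.8667 ≥ 1, the system is UNSTABLE.
Queue grows without bound. Need μ > λ = 17.4.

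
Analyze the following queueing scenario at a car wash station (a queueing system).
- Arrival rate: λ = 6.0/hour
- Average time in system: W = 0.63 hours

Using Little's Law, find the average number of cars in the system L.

Little's Law: L = λW
L = 6.0 × 0.63 = 3.7800 cars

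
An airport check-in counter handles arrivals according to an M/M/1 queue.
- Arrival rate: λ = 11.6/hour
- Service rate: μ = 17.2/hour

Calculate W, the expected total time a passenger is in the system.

First, compute utilization: ρ = λ/μ = 11.6/17.2 = 0.6744
For M/M/1: W = 1/(μ-λ)
W = 1/(17.2-11.6) = 1/5.60
W = 0.1786 hours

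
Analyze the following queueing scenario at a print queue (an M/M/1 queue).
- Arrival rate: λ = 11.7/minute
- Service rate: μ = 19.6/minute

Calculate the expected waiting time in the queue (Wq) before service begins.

First, compute utilization: ρ = λ/μ = 11.7/19.6 = 0.5969
For M/M/1: Wq = λ/(μ(μ-λ))
Wq = 11.7/(19.6 × (19.6-11.7))
Wq = 11.7/(19.6 × 7.90)
Wq = 0.07556 minutes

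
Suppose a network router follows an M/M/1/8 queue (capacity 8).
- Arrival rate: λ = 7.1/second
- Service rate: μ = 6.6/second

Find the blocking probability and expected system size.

ρ = λ/μ = 7.1/6.6 = 1.07576
P₀ = (1-ρ)/(1-ρ^(K+1)) = (1-1.07576)/(1-1.07576^9) = -0.07576/-0.9295 = 0.08151
P_K = P₀×ρ^K = 0.08151 × 1.07576^8 = 0.08151 × 1.7936 = 0.1462
Blocking probability P_8 = 0.1462 (14.62%)
L = ρ[1 - (K+1)ρ^K + Kρ^(K+1)] / [(1-ρ)(1-ρ^(K+1))]
L = 1.07576 × (1 - 9×1.793590 + 8×1.929472) / ((1 - 1.07576) × (1 - 1.929472)) = 4.4833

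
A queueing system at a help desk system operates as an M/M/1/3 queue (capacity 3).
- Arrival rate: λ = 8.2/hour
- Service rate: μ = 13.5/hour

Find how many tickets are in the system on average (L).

ρ = λ/μ = 8.2/13.5 = 0.6074
P₀ = (1-ρ)/(1-ρ^(K+1)) = (1-0.6074)/(1-0.6074^4) = 0.3926/0.8639 = 0.4545
P_K = P₀×ρ^K = 0.45446 × 0.6074^3 = 0.45446 × 0.22409 = 0.1018
L = ρ[1 - (K+1)ρ^K + Kρ^(K+1)] / [(1-ρ)(1-ρ^(K+1))]
L = 0.6074 × (1 - 4×0.22409 + 3×0.13611) / ((1 - 0.6074) × (1 - 0.13611)) = 0.9169 tickets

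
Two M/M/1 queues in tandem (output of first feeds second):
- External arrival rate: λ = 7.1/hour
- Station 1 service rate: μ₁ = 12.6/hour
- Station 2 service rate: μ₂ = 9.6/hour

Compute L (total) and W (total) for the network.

By Jackson's theorem, each station behaves as independent M/M/1.
Station 1: ρ₁ = 7.1/12.6 = 0.5635, L₁ = ρ₁/(1-ρ₁) = λ/(μ₁-λ) = 7.1/5.50 = 1.2909
Station 2: ρ₂ = 7.1/9.6 = 0.7396, L₂ = ρ₂/(1-ρ₂) = λ/(μ₂-λ) = 7.1/2.50 = 2.8400
Total: L = L₁ + L₂ = 1.2909 + 2.8400 = 4.1309
W = L/λ = 4.1309/7.1 = 0.5818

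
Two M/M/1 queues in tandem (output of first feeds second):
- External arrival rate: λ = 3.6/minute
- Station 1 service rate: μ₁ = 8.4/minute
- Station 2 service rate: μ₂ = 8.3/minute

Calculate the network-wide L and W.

By Jackson's theorem, each station behaves as independent M/M/1.
Station 1: ρ₁ = 3.6/8.4 = 0.4286, L₁ = ρ₁/(1-ρ₁) = λ/(μ₁-λ) = 3.6/4.80 = 0.7500
Station 2: ρ₂ = 3.6/8.3 = 0.4337, L₂ = ρ₂/(1-ρ₂) = λ/(μ₂-λ) = 3.6/4.70 = 0.7660
Total: L = L₁ + L₂ = 0.7500 + 0.7660 = 1.5160
W = L/λ = 1.5160/3.6 = 0.4211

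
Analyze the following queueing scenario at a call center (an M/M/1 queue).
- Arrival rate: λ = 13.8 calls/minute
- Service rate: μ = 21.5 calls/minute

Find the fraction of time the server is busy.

Server utilization: ρ = λ/μ
ρ = 13.8/21.5 = 0.6419
The server is busy 64.19% of the time.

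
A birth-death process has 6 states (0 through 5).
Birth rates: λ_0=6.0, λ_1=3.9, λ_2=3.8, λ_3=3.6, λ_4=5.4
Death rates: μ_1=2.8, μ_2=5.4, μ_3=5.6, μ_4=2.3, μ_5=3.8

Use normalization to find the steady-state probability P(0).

Ratios P(n)/P(0) = (λ₀···λₙ₋₁)/(μ₁···μₙ):
P(1)/P(0) = (6.0)/(2.8) = 2.1429
P(2)/P(0) = (6.0×3.9)/(2.8×5.4) = 1.5476
P(3)/P(0) = (6.0×3.9×3.8)/(2.8×5.4×5.6) = 1.0502
P(4)/P(0) = (6.0×3.9×3.8×3.6)/(2.8×5.4×5.6×2.3) = 1.6437
P(5)/P(0) = (6.0×3.9×3.8×3.6×5.4)/(2.8×5.4×5.6×2.3×3.8) = 2.3358

Normalization: ∑ P(n) = 1
P(0) × (1.0000 + 2.1429 + 1.5476 + 1.0502 + 1.6437 + 2.3358) = 1
P(0) × 9.7202 = 1
P(0) = 1/9.7202 = 0.1029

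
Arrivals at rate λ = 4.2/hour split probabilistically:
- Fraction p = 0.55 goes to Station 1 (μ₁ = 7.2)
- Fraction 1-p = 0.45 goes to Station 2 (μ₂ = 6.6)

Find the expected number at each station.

Effective rates: λ₁ = 4.2×0.55 = 2.31, λ₂ = 4.2×0.45 = 1.89
Station 1: ρ₁ = 2.31/7.2 = 0.32083, L₁ = ρ₁/(1-ρ₁) = 0.32083/(1-0.32083) = 0.4724
Station 2: ρ₂ = 1.89/6.6 = 0.2864, L₂ = ρ₂/(1-ρ₂) = 0.2864/(1-0.2864) = 0.4013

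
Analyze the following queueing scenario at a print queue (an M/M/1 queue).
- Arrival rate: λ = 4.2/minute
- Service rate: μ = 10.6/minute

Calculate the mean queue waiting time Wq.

First, compute utilization: ρ = λ/μ = 4.2/10.6 = 0.3962
For M/M/1: Wq = λ/(μ(μ-λ))
Wq = 4.2/(10.6 × (10.6-4.2))
Wq = 4.2/(10.6 × 6.40)
Wq = 0.06191 minutes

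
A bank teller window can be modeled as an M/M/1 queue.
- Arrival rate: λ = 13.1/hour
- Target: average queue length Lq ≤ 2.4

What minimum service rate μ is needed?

For M/M/1: Lq = λ²/(μ(μ-λ))
Need Lq ≤ 2.4, i.e. μ(μ-λ) ≥ λ²/2.4
μ² - 13.1μ - 171.61/2.4 ≥ 0  →  μ² - 13.1μ - 71.50417 ≥ 0
Quadratic formula (positive root): μ = [λ + √(λ² + 4×71.50417)]/2
Discriminant: 171.61 + 4×71.50417 = 457.6267, √457.6267 = 21.3922
μ ≥ (13.1 + 21.3922)/2 = 17.2461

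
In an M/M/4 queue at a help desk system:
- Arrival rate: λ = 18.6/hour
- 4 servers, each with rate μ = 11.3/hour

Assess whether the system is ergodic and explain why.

Stability requires ρ = λ/(cμ) < 1
ρ = 18.6/(4 × 11.3) = 18.6/45.20 = 0.4115
Since 0.4115 < 1, the system is STABLE.
The servers are busy 41.15% of the time.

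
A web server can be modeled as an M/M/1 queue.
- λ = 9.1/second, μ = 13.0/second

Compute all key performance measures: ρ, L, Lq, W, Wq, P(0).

Step 1: ρ = λ/μ = 9.1/13.0 = 0.7000
Step 2: L = λ/(μ-λ) = 9.1/3.90 = 2.3333
Step 3: Lq = λ²/(μ(μ-λ)) = 82.81/(13.0×3.90) = 1.6333
Step 4: W = 1/(μ-λ) = 1/3.90 = 0.25641
Step 5: Wq = λ/(μ(μ-λ)) = 9.1/(13.0×3.90) = 0.1795
Step 6: P(0) = 1-ρ = 0.3000
Verify: L = λW = 9.1×0.25641 = 2.3333 ✔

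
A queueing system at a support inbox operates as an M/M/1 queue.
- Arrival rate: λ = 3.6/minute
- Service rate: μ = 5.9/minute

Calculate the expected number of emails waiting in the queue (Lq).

ρ = λ/μ = 3.6/5.9 = 0.6102
For M/M/1: Lq = λ²/(μ(μ-λ))
Lq = 12.96/(5.9 × 2.30)
Lq = 0.9550 emails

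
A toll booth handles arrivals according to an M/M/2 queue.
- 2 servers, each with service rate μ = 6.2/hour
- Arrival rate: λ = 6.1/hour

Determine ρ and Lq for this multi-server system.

Traffic intensity: ρ = λ/(cμ) = 6.1/(2×6.2) = 0.4919
Since ρ = 0.4919 < 1, system is stable.
Offered load a = λ/μ = cρ = 6.1/6.2 = 0.9839
P₀ = [ Σₙ₌₀^1 aⁿ/n! + a^2/(2!(1-ρ)) ]⁻¹
Σ = a^0/0! + a^1/1! = 1.0000 + 0.9839 = 1.9839
a^2/(2!(1-ρ)) = 0.9680/(2 × 0.5081) = 0.9526
P₀ = 1/(1.9839 + 0.9526) = 0.3405
Lq = P₀·a^2·ρ / (2!(1-ρ)²) = 0.3405 × 0.9680 × 0.4919 / (2 × 0.2581) = 0.3141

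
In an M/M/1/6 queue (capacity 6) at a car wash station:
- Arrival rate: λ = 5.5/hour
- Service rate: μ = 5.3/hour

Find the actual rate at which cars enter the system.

ρ = λ/μ = 5.5/5.3 = 1.03774
P₀ = (1-ρ)/(1-ρ^(K+1)) = (1-1.03774)/(1-1.03774^7) = -0.03774/-0.2960 = 0.1275
P_K = P₀×ρ^K = 0.1275 × 1.03774^6 = 0.1275 × 1.2489 = 0.1592
λ_eff = λ(1-P_K) = 5.5 × (1 - 0.15921) = 5.5 × 0.84079 = 4.6243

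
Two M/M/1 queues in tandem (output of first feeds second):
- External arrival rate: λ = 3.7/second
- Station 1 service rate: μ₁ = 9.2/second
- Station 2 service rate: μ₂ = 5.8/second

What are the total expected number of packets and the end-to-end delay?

By Jackson's theorem, each station behaves as independent M/M/1.
Station 1: ρ₁ = 3.7/9.2 = 0.4022, L₁ = ρ₁/(1-ρ₁) = λ/(μ₁-λ) = 3.7/5.50 = 0.6727
Station 2: ρ₂ = 3.7/5.8 = 0.6379, L₂ = ρ₂/(1-ρ₂) = λ/(μ₂-λ) = 3.7/2.10 = 1.7619
Total: L = L₁ + L₂ = 0.6727 + 1.7619 = 2.4346
W = L/λ = 2.4346/3.7 = 0.6580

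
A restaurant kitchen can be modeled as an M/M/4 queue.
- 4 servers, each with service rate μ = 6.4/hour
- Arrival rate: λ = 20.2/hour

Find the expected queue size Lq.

Traffic intensity: ρ = λ/(cμ) = 20.2/(4×6.4) = 0.7891
Since ρ = 0.7891 < 1, system is stable.
Offered load a = λ/μ = cρ = 20.2/6.4 = 3.1562
P₀ = [ Σₙ₌₀^3 aⁿ/n! + a^4/(4!(1-ρ)) ]⁻¹
Σ = a^0/0! + a^1/1! + a^2/2! + a^3/3! = 1.0000 + 3.1562 + 4.9810 + 5.2404 = 14.3776
a^4/(4!(1-ρ)) = 99.2397/(24 × 0.210938) = 19.6029
P₀ = 1/(14.3776 + 19.6029) = 0.02943
Lq = P₀·a^4·ρ / (4!(1-ρ)²) = 0.029429 × 99.2397 × 0.78906 / (24 × 0.044495) = 2.1580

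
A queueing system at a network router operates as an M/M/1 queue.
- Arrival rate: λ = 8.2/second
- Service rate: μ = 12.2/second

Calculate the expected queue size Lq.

ρ = λ/μ = 8.2/12.2 = 0.6721
For M/M/1: Lq = λ²/(μ(μ-λ))
Lq = 67.24/(12.2 × 4.00)
Lq = 1.3779 packets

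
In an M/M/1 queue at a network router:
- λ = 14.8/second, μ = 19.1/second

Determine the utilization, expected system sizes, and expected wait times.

Step 1: ρ = λ/μ = 14.8/19.1 = 0.7749
Step 2: L = λ/(μ-λ) = 14.8/4.30 = 3.4419
Step 3: Lq = λ²/(μ(μ-λ)) = 219.04/(19.1×4.30) = 2.6670
Step 4: W = 1/(μ-λ) = 1/4.30 = 0.23256
Step 5: Wq = λ/(μ(μ-λ)) = 14.8/(19.1×4.30) = 0.1802
Step 6: P(0) = 1-ρ = 0.2251
Verify: L = λW = 14.8×0.23256 = 3.4419 ✔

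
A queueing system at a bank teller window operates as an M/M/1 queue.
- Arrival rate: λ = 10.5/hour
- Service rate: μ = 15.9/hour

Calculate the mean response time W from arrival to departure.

First, compute utilization: ρ = λ/μ = 10.5/15.9 = 0.6604
For M/M/1: W = 1/(μ-λ)
W = 1/(15.9-10.5) = 1/5.40
W = 0.1852 hours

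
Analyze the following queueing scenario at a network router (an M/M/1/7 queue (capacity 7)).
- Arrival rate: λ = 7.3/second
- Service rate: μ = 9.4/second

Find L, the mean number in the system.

ρ = λ/μ = 7.3/9.4 = 0.7766
P₀ = (1-ρ)/(1-ρ^(K+1)) = (1-0.7766)/(1-0.7766^8) = 0.2234/0.8677 = 0.2575
P_K = P₀×ρ^K = 0.25746 × 0.7766^7 = 0.25746 × 0.17037 = 0.04386
L = ρ[1 - (K+1)ρ^K + Kρ^(K+1)] / [(1-ρ)(1-ρ^(K+1))]
L = 0.7766 × (1 - 8×0.17037 + 7×0.13231) / ((1 - 0.7766) × (1 - 0.13231)) = 2.2564 packets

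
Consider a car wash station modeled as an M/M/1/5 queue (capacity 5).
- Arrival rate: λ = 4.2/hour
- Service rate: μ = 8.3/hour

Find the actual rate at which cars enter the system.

ρ = λ/μ = 4.2/8.3 = 0.5060
P₀ = (1-ρ)/(1-ρ^(K+1)) = (1-0.5060)/(1-0.5060^6) = 0.4940/0.9832 = 0.5024
P_K = P₀×ρ^K = 0.50243 × 0.5060^5 = 0.50243 × 0.033171 = 0.01667
λ_eff = λ(1-P_K) = 4.2 × (1 - 0.01667) = 4.2 × 0.98333 = 4.1300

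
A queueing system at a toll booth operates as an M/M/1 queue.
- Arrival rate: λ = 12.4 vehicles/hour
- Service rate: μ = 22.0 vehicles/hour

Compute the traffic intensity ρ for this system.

Server utilization: ρ = λ/μ
ρ = 12.4/22.0 = 0.5636
The server is busy 56.36% of the time.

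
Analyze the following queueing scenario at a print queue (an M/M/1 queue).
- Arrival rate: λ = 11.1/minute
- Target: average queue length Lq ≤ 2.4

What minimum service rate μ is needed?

For M/M/1: Lq = λ²/(μ(μ-λ))
Need Lq ≤ 2.4, i.e. μ(μ-λ) ≥ λ²/2.4
μ² - 11.1μ - 123.21/2.4 ≥ 0  →  μ² - 11.1μ - 51.3375 ≥ 0
Quadratic formula (positive root): μ = [λ + √(λ² + 4×51.3375)]/2
Discriminant: 123.21 + 4×51.3375 = 328.5600, √328.5600 = 18.1262
μ ≥ (11.1 + 18.1262)/2 = 14.6131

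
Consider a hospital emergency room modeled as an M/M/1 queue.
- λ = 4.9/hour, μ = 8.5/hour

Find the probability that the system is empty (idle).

ρ = λ/μ = 4.9/8.5 = 0.5765
P(0) = 1 - ρ = 1 - 0.5765 = 0.4235
The server is idle 42.35% of the time.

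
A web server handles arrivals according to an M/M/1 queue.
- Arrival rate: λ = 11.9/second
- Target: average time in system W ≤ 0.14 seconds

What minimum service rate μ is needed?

For M/M/1: W = 1/(μ-λ)
Need W ≤ 0.14, so 1/(μ-λ) ≤ 0.14
μ - λ ≥ 1/0.14 = 7.1429
μ ≥ 11.9 + 7.1429 = 19.0429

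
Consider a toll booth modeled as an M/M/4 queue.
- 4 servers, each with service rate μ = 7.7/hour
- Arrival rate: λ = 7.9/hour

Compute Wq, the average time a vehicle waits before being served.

Traffic intensity: ρ = λ/(cμ) = 7.9/(4×7.7) = 0.2565
Since ρ = 0.2565 < 1, system is stable.
Offered load a = λ/μ = cρ = 7.9/7.7 = 1.0260
P₀ = [ Σₙ₌₀^3 aⁿ/n! + a^4/(4!(1-ρ)) ]⁻¹
Σ = a^0/0! + a^1/1! + a^2/2! + a^3/3! = 1.0000 + 1.0260 + 0.5263 + 0.1800 = 2.7323
a^4/(4!(1-ρ)) = 1.1080/(24 × 0.7435) = 0.06209
P₀ = 1/(2.7323 + 0.06209) = 0.3579
Lq = P₀·a^4·ρ / (4!(1-ρ)²) = 0.35786 × 1.1080 × 0.25649 / (24 × 0.55280) = 0.007666
Wq = Lq/λ = 0.007666/7.9 = 0.0009704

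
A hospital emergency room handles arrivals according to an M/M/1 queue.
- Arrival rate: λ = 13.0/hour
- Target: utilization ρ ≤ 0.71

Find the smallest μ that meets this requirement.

ρ = λ/μ, so μ = λ/ρ
μ ≥ 13.0/0.71 = 18.3099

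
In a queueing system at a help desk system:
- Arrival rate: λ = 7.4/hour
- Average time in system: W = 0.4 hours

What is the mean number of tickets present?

Little's Law: L = λW
L = 7.4 × 0.4 = 2.9600 tickets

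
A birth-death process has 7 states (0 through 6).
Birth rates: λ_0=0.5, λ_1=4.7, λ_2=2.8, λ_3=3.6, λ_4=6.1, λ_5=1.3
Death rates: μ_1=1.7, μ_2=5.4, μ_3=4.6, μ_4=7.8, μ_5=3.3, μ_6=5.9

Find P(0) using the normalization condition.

Ratios P(n)/P(0) = (λ₀···λₙ₋₁)/(μ₁···μₙ):
P(1)/P(0) = (0.5)/(1.7) = 0.29412
P(2)/P(0) = (0.5×4.7)/(1.7×5.4) = 0.25599
P(3)/P(0) = (0.5×4.7×2.8)/(1.7×5.4×4.6) = 0.15582
P(4)/P(0) = (0.5×4.7×2.8×3.6)/(1.7×5.4×4.6×7.8) = 0.071917
P(5)/P(0) = (0.5×4.7×2.8×3.6×6.1)/(1.7×5.4×4.6×7.8×3.3) = 0.13294
P(6)/P(0) = (0.5×4.7×2.8×3.6×6.1×1.3)/(1.7×5.4×4.6×7.8×3.3×5.9) = 0.029291

Normalization: ∑ P(n) = 1
P(0) × (1.0000 + 0.29412 + 0.25599 + 0.15582 + 0.071917 + 0.13294 + 0.029291) = 1
P(0) × 1.9401 = 1
P(0) = 1/1.9401 = 0.5154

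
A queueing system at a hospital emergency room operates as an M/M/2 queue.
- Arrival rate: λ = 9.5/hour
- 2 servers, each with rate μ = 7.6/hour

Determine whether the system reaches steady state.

Stability requires ρ = λ/(cμ) < 1
ρ = 9.5/(2 × 7.6) = 9.5/15.20 = 0.6250
Since 0.6250 < 1, the system is STABLE.
The servers are busy 62.50% of the time.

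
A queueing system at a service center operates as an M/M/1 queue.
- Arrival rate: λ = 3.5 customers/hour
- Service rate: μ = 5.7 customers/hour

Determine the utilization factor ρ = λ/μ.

Server utilization: ρ = λ/μ
ρ = 3.5/5.7 = 0.6140
The server is busy 61.40% of the time.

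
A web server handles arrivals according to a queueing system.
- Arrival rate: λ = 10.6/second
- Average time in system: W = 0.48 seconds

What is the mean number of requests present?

Little's Law: L = λW
L = 10.6 × 0.48 = 5.0880 requests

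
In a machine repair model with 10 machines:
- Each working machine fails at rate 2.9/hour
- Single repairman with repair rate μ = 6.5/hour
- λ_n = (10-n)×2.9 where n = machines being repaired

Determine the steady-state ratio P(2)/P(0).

P(2)/P(0) = ∏_{i=0}^{2-1} λ_i/μ_{i+1}
= (10-0)×2.9/6.5 × (10-1)×2.9/6.5
= 17.9148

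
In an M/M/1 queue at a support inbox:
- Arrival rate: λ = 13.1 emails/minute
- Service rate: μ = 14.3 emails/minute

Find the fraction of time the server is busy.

Server utilization: ρ = λ/μ
ρ = 13.1/14.3 = 0.9161
The server is busy 91.61% of the time.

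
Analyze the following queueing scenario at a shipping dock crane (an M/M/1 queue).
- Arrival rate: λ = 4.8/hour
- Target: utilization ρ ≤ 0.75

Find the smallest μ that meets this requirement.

ρ = λ/μ, so μ = λ/ρ
μ ≥ 4.8/0.75 = 6.4000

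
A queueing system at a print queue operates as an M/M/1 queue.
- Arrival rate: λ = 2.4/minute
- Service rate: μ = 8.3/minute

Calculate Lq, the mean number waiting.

ρ = λ/μ = 2.4/8.3 = 0.2892
For M/M/1: Lq = λ²/(μ(μ-λ))
Lq = 5.76/(8.3 × 5.90)
Lq = 0.1176 jobs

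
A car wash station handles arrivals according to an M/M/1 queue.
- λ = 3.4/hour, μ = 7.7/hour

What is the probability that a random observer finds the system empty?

ρ = λ/μ = 3.4/7.7 = 0.4416
P(0) = 1 - ρ = 1 - 0.4416 = 0.5584
The server is idle 55.84% of the time.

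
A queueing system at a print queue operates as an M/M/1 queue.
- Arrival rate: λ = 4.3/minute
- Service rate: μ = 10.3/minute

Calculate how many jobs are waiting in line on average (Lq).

ρ = λ/μ = 4.3/10.3 = 0.4175
For M/M/1: Lq = λ²/(μ(μ-λ))
Lq = 18.49/(10.3 × 6.00)
Lq = 0.2992 jobs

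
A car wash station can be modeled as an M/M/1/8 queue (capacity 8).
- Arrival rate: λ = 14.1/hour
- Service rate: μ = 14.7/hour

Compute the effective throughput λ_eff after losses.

ρ = λ/μ = 14.1/14.7 = 0.95918
P₀ = (1-ρ)/(1-ρ^(K+1)) = (1-0.95918)/(1-0.95918^9) = 0.04082/0.3128 = 0.1305
P_K = P₀×ρ^K = 0.13051 × 0.95918^8 = 0.13051 × 0.71647 = 0.09351
λ_eff = λ(1-P_K) = 14.1 × (1 - 0.09351) = 14.1 × 0.90649 = 12.7815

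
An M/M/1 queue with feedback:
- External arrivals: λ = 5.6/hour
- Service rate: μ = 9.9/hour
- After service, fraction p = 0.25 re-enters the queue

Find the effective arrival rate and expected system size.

Effective arrival rate: λ_eff = λ/(1-p) = 5.6/(1-0.25) = 5.6/0.75 = 7.4667
ρ = λ_eff/μ = 7.4667/9.9 = 0.75421
L = ρ/(1-ρ) = 0.75421/(1-0.75421) = 3.0685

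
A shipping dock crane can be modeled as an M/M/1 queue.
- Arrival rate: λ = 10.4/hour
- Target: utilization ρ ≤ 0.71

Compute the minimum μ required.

ρ = λ/μ, so μ = λ/ρ
μ ≥ 10.4/0.71 = 14.6479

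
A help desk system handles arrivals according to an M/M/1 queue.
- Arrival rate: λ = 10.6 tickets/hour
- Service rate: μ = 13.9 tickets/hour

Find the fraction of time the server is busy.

Server utilization: ρ = λ/μ
ρ = 10.6/13.9 = 0.7626
The server is busy 76.26% of the time.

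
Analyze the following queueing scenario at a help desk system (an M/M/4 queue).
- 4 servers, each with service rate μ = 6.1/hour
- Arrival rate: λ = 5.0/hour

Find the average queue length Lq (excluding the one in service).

Traffic intensity: ρ = λ/(cμ) = 5.0/(4×6.1) = 0.2049
Since ρ = 0.2049 < 1, system is stable.
Offered load a = λ/μ = cρ = 5.0/6.1 = 0.8197
P₀ = [ Σₙ₌₀^3 aⁿ/n! + a^4/(4!(1-ρ)) ]⁻¹
Σ = a^0/0! + a^1/1! + a^2/2! + a^3/3! = 1.0000 + 0.8197 + 0.3359 + 0.09178 = 2.2474
a^4/(4!(1-ρ)) = 0.4514/(24 × 0.7951) = 0.02366
P₀ = 1/(2.2474 + 0.02366) = 0.4403
Lq = P₀·a^4·ρ / (4!(1-ρ)²) = 0.44033 × 0.45140 × 0.20492 / (24 × 0.63216) = 0.002685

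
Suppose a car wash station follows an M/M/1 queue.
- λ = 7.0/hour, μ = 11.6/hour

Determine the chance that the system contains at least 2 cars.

ρ = λ/μ = 7.0/11.6 = 0.6034
P(N ≥ n) = ρⁿ
P(N ≥ 2) = 0.6034^2
P(N ≥ 2) = 0.3641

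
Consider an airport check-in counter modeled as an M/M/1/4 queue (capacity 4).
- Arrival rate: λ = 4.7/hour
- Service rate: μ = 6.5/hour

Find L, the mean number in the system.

ρ = λ/μ = 4.7/6.5 = 0.72308
P₀ = (1-ρ)/(1-ρ^(K+1)) = (1-0.72308)/(1-0.72308^5) = 0.2769/0.8023 = 0.3451
P_K = P₀×ρ^K = 0.3451 × 0.72308^4 = 0.3451 × 0.2734 = 0.09435
L = ρ[1 - (K+1)ρ^K + Kρ^(K+1)] / [(1-ρ)(1-ρ^(K+1))]
L = 0.72308 × (1 - 5×0.2734 + 4×0.1977) / ((1 - 0.72308) × (1 - 0.1977)) = 1.3793 passengers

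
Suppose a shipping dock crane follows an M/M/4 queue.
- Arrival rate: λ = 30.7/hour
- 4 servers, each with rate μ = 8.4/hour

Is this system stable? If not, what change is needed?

Stability requires ρ = λ/(cμ) < 1
ρ = 30.7/(4 × 8.4) = 30.7/33.60 = 0.9137
Since 0.9137 < 1, the system is STABLE.
The servers are busy 91.37% of the time.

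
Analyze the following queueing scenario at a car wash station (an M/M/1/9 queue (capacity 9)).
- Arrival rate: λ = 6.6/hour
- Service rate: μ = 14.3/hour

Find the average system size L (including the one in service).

ρ = λ/μ = 6.6/14.3 = 0.461538
P₀ = (1-ρ)/(1-ρ^(K+1)) = (1-0.461538)/(1-0.461538^10) = 0.5385/0.9996 = 0.5387
P_K = P₀×ρ^K = 0.5387 × 0.461538^9 = 0.5387 × 0.0009503 = 0.0005119
L = ρ[1 - (K+1)ρ^K + Kρ^(K+1)] / [(1-ρ)(1-ρ^(K+1))]
L = 0.461538 × (1 - 10×0.0009503 + 9×0.0004386) / ((1 - 0.461538) × (1 - 0.0004386)) = 0.8528 cars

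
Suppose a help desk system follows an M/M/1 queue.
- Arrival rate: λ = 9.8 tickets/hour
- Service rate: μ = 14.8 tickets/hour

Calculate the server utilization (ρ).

Server utilization: ρ = λ/μ
ρ = 9.8/14.8 = 0.6622
The server is busy 66.22% of the time.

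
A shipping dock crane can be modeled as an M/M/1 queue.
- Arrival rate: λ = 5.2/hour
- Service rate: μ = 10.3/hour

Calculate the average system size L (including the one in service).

ρ = λ/μ = 5.2/10.3 = 0.5049
For M/M/1: L = λ/(μ-λ)
L = 5.2/(10.3-5.2) = 5.2/5.10
L = 1.0196 containers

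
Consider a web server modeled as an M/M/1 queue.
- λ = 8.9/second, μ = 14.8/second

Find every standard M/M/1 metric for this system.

Step 1: ρ = λ/μ = 8.9/14.8 = 0.6014
Step 2: L = λ/(μ-λ) = 8.9/5.90 = 1.5085
Step 3: Lq = λ²/(μ(μ-λ)) = 79.21/(14.8×5.90) = 0.9071
Step 4: W = 1/(μ-λ) = 1/5.90 = 0.16949
Step 5: Wq = λ/(μ(μ-λ)) = 8.9/(14.8×5.90) = 0.1019
Step 6: P(0) = 1-ρ = 0.3986
Verify: L = λW = 8.9×0.16949 = 1.5085 ✔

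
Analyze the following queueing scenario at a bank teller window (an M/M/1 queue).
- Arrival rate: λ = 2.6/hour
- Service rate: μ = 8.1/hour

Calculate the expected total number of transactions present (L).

ρ = λ/μ = 2.6/8.1 = 0.3210
For M/M/1: L = λ/(μ-λ)
L = 2.6/(8.1-2.6) = 2.6/5.50
L = 0.4727 transactions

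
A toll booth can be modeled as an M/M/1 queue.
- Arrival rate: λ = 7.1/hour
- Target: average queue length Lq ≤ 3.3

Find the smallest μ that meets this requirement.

For M/M/1: Lq = λ²/(μ(μ-λ))
Need Lq ≤ 3.3, i.e. μ(μ-λ) ≥ λ²/3.3
μ² - 7.1μ - 50.41/3.3 ≥ 0  →  μ² - 7.1μ - 15.27576 ≥ 0
Quadratic formula (positive root): μ = [λ + √(λ² + 4×15.27576)]/2
Discriminant: 50.41 + 4×15.27576 = 111.5130, √111.5130 = 10.5600
μ ≥ (7.1 + 10.5600)/2 = 8.8300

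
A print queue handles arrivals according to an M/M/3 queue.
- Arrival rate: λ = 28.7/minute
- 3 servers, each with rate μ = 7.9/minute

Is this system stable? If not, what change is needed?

Stability requires ρ = λ/(cμ) < 1
ρ = 28.7/(3 × 7.9) = 28.7/23.70 = 1.2110
Since 1.2110 ≥ 1, the system is UNSTABLE.
Need c > λ/μ = 28.7/7.9 = 3.63.
Minimum servers needed: c = 4.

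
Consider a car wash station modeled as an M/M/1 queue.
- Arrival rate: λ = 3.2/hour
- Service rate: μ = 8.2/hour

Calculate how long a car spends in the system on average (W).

First, compute utilization: ρ = λ/μ = 3.2/8.2 = 0.3902
For M/M/1: W = 1/(μ-λ)
W = 1/(8.2-3.2) = 1/5.00
W = 0.2000 hours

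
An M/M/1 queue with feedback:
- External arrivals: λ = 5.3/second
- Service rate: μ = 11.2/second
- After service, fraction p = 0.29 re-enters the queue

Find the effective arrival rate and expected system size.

Effective arrival rate: λ_eff = λ/(1-p) = 5.3/(1-0.29) = 5.3/0.71 = 7.4648
ρ = λ_eff/μ = 7.4648/11.2 = 0.6665
L = ρ/(1-ρ) = 0.6665/(1-0.6665) = 1.9985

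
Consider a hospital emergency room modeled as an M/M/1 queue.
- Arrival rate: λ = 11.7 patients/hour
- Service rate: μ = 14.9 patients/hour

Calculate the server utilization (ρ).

Server utilization: ρ = λ/μ
ρ = 11.7/14.9 = 0.7852
The server is busy 78.52% of the time.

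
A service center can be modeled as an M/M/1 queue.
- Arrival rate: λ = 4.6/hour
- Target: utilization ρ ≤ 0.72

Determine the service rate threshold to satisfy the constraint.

ρ = λ/μ, so μ = λ/ρ
μ ≥ 4.6/0.72 = 6.3889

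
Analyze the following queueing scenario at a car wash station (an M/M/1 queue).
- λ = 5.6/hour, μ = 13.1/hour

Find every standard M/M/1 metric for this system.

Step 1: ρ = λ/μ = 5.6/13.1 = 0.4275
Step 2: L = λ/(μ-λ) = 5.6/7.50 = 0.7467
Step 3: Lq = λ²/(μ(μ-λ)) = 31.36/(13.1×7.50) = 0.3192
Step 4: W = 1/(μ-λ) = 1/7.50 = 0.133333
Step 5: Wq = λ/(μ(μ-λ)) = 5.6/(13.1×7.50) = 0.05700
Step 6: P(0) = 1-ρ = 0.5725
Verify: L = λW = 5.6×0.133333 = 0.7467 ✔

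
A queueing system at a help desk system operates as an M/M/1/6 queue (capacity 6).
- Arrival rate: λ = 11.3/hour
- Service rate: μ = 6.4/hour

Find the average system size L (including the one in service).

ρ = λ/μ = 11.3/6.4 = 1.7656
P₀ = (1-ρ)/(1-ρ^(K+1)) = (1-1.7656)/(1-1.7656^7) = -0.7656/-52.4868 = 0.01459
P_K = P₀×ρ^K = 0.014587 × 1.7656^6 = 0.014587 × 30.2938 = 0.4419
L = ρ[1 - (K+1)ρ^K + Kρ^(K+1)] / [(1-ρ)(1-ρ^(K+1))]
L = 1.7656 × (1 - 7×30.2938 + 6×53.4868) / ((1 - 1.7656) × (1 - 53.4868)) = 4.8272 tickets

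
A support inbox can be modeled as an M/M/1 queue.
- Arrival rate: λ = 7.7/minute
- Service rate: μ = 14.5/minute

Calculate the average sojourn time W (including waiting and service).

First, compute utilization: ρ = λ/μ = 7.7/14.5 = 0.5310
For M/M/1: W = 1/(μ-λ)
W = 1/(14.5-7.7) = 1/6.80
W = 0.1471 minutes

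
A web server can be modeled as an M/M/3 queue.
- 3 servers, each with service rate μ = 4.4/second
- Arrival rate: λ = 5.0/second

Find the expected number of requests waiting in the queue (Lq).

Traffic intensity: ρ = λ/(cμ) = 5.0/(3×4.4) = 0.3788
Since ρ = 0.3788 < 1, system is stable.
Offered load a = λ/μ = cρ = 5.0/4.4 = 1.1364
P₀ = [ Σₙ₌₀^2 aⁿ/n! + a^3/(3!(1-ρ)) ]⁻¹
Σ = a^0/0! + a^1/1! + a^2/2! = 1.00000 + 1.13636 + 0.645661 = 2.7820
a^3/(3!(1-ρ)) = 1.4674/(6 × 0.6212) = 0.3937
P₀ = 1/(2.7820 + 0.3937) = 0.3149
Lq = P₀·a^3·ρ / (3!(1-ρ)²) = 0.31489 × 1.4674 × 0.37879 / (6 × 0.38590) = 0.07559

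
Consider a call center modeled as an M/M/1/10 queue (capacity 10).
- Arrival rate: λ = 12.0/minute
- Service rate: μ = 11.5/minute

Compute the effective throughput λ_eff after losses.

ρ = λ/μ = 12.0/11.5 = 1.043478
P₀ = (1-ρ)/(1-ρ^(K+1)) = (1-1.043478)/(1-1.043478^11) = -0.043478/-0.59704 = 0.07282
P_K = P₀×ρ^K = 0.07282 × 1.043478^10 = 0.07282 × 1.5305 = 0.1115
λ_eff = λ(1-P_K) = 12.0 × (1 - 0.111455) = 12.0 × 0.888545 = 10.6625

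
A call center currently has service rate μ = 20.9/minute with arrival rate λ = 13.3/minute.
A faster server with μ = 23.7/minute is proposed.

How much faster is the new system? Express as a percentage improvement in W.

System 1: ρ₁ = 13.3/20.9 = 0.6364, W₁ = 1/(20.9-13.3) = 0.13158
System 2: ρ₂ = 13.3/23.7 = 0.5612, W₂ = 1/(23.7-13.3) = 0.096154
Improvement: (W₁-W₂)/W₁ = (0.13158-0.096154)/0.13158 = 26.92%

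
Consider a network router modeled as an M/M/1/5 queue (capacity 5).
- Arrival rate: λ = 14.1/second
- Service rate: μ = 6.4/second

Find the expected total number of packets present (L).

ρ = λ/μ = 14.1/6.4 = 2.2031
P₀ = (1-ρ)/(1-ρ^(K+1)) = (1-2.2031)/(1-2.2031^6) = -1.2031/-113.3419 = 0.01061
P_K = P₀×ρ^K = 0.010615 × 2.2031^5 = 0.010615 × 51.9004 = 0.5509
L = ρ[1 - (K+1)ρ^K + Kρ^(K+1)] / [(1-ρ)(1-ρ^(K+1))]
L = 2.2031 × (1 - 6×51.9004 + 5×114.3419) / ((1 - 2.2031) × (1 - 114.3419)) = 4.2218 packets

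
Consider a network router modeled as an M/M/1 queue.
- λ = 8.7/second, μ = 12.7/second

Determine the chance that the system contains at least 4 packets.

ρ = λ/μ = 8.7/12.7 = 0.6850
P(N ≥ n) = ρⁿ
P(N ≥ 4) = 0.6850^4
P(N ≥ 4) = 0.2202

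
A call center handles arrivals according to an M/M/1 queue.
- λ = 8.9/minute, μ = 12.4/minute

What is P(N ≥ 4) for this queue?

ρ = λ/μ = 8.9/12.4 = 0.71774
P(N ≥ n) = ρⁿ
P(N ≥ 4) = 0.71774^4
P(N ≥ 4) = 0.2654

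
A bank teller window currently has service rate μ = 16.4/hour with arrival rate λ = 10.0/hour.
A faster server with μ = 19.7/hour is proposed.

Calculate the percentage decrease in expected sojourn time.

System 1: ρ₁ = 10.0/16.4 = 0.6098, W₁ = 1/(16.4-10.0) = 0.15625
System 2: ρ₂ = 10.0/19.7 = 0.5076, W₂ = 1/(19.7-10.0) = 0.10309
Improvement: (W₁-W₂)/W₁ = (0.15625-0.10309)/0.15625 = 34.02%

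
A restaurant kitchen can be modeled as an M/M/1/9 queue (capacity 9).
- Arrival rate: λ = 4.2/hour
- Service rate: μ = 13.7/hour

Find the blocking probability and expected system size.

ρ = λ/μ = 4.2/13.7 = 0.30657
P₀ = (1-ρ)/(1-ρ^(K+1)) = (1-0.30657)/(1-0.30657^10) = 0.6934/1.0000 = 0.6934
P_K = P₀×ρ^K = 0.6934 × 0.30657^9 = 0.6934 × 0.00002392 = 0.00001659
Blocking probability P_9 = 0.00001659 (0.001659%)
L = ρ[1 - (K+1)ρ^K + Kρ^(K+1)] / [(1-ρ)(1-ρ^(K+1))]
L = 0.30657 × (1 - 10×0.00002392 + 9×0.000007333) / ((1 - 0.30657) × (1 - 0.000007333)) = 0.4420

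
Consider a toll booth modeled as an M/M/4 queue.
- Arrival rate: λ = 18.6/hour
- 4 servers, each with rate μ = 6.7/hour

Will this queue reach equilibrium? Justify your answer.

Stability requires ρ = λ/(cμ) < 1
ρ = 18.6/(4 × 6.7) = 18.6/26.80 = 0.6940
Since 0.6940 < 1, the system is STABLE.
The servers are busy 69.40% of the time.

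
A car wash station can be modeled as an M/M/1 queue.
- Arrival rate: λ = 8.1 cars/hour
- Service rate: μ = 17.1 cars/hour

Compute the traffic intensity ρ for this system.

Server utilization: ρ = λ/μ
ρ = 8.1/17.1 = 0.4737
The server is busy 47.37% of the time.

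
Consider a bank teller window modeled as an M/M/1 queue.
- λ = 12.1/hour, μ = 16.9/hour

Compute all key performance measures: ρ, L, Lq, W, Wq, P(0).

Step 1: ρ = λ/μ = 12.1/16.9 = 0.7160
Step 2: L = λ/(μ-λ) = 12.1/4.80 = 2.5208
Step 3: Lq = λ²/(μ(μ-λ)) = 146.41/(16.9×4.80) = 1.8049
Step 4: W = 1/(μ-λ) = 1/4.80 = 0.20833
Step 5: Wq = λ/(μ(μ-λ)) = 12.1/(16.9×4.80) = 0.1492
Step 6: P(0) = 1-ρ = 0.2840
Verify: L = λW = 12.1×0.20833 = 2.5208 ✔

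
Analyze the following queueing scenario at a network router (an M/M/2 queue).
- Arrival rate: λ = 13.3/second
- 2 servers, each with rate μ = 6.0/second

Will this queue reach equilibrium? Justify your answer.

Stability requires ρ = λ/(cμ) < 1
ρ = 13.3/(2 × 6.0) = 13.3/12.00 = 1.1083
Since 1.1083 ≥ 1, the system is UNSTABLE.
Need c > λ/μ = 13.3/6.0 = 2.22.
Minimum servers needed: c = 3.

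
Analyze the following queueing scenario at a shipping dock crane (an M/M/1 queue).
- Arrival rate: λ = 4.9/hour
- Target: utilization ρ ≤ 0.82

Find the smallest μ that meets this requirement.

ρ = λ/μ, so μ = λ/ρ
μ ≥ 4.9/0.82 = 5.9756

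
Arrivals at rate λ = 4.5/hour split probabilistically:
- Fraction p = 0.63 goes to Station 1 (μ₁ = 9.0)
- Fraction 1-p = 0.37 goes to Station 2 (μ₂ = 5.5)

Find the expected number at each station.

Effective rates: λ₁ = 4.5×0.63 = 2.835, λ₂ = 4.5×0.37 = 1.665
Station 1: ρ₁ = 2.835/9.0 = 0.3150, L₁ = ρ₁/(1-ρ₁) = 0.3150/(1-0.3150) = 0.4599
Station 2: ρ₂ = 1.665/5.5 = 0.30273, L₂ = ρ₂/(1-ρ₂) = 0.30273/(1-0.30273) = 0.4342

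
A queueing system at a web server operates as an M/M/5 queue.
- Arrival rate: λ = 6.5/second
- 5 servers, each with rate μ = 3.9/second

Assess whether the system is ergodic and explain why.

Stability requires ρ = λ/(cμ) < 1
ρ = 6.5/(5 × 3.9) = 6.5/19.50 = 0.3333
Since 0.3333 < 1, the system is STABLE.
The servers are busy 33.33% of the time.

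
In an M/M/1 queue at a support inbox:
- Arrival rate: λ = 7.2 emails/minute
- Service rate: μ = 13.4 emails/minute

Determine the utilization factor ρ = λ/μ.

Server utilization: ρ = λ/μ
ρ = 7.2/13.4 = 0.5373
The server is busy 53.73% of the time.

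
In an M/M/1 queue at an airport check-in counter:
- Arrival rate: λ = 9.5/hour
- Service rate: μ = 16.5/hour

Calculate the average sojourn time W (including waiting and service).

First, compute utilization: ρ = λ/μ = 9.5/16.5 = 0.5758
For M/M/1: W = 1/(μ-λ)
W = 1/(16.5-9.5) = 1/7.00
W = 0.1429 hours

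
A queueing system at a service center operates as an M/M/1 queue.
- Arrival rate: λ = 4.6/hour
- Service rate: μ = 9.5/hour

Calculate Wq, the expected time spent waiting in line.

First, compute utilization: ρ = λ/μ = 4.6/9.5 = 0.4842
For M/M/1: Wq = λ/(μ(μ-λ))
Wq = 4.6/(9.5 × (9.5-4.6))
Wq = 4.6/(9.5 × 4.90)
Wq = 0.09882 hours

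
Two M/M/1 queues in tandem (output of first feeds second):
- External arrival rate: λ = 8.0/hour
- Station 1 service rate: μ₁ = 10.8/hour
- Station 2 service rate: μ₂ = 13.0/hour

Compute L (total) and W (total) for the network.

By Jackson's theorem, each station behaves as independent M/M/1.
Station 1: ρ₁ = 8.0/10.8 = 0.7407, L₁ = ρ₁/(1-ρ₁) = λ/(μ₁-λ) = 8.0/2.80 = 2.8571
Station 2: ρ₂ = 8.0/13.0 = 0.6154, L₂ = ρ₂/(1-ρ₂) = λ/(μ₂-λ) = 8.0/5.00 = 1.6000
Total: L = L₁ + L₂ = 2.8571 + 1.6000 = 4.4571
W = L/λ = 4.4571/8.0 = 0.5571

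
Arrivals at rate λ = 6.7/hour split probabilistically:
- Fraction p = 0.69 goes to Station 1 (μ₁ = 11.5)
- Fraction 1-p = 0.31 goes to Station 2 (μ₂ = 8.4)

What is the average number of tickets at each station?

Effective rates: λ₁ = 6.7×0.69 = 4.623, λ₂ = 6.7×0.31 = 2.077
Station 1: ρ₁ = 4.623/11.5 = 0.4020, L₁ = ρ₁/(1-ρ₁) = 0.4020/(1-0.4020) = 0.6722
Station 2: ρ₂ = 2.077/8.4 = 0.24726, L₂ = ρ₂/(1-ρ₂) = 0.24726/(1-0.24726) = 0.3285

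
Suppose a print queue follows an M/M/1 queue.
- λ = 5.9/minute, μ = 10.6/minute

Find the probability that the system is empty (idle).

ρ = λ/μ = 5.9/10.6 = 0.5566
P(0) = 1 - ρ = 1 - 0.5566 = 0.4434
The server is idle 44.34% of the time.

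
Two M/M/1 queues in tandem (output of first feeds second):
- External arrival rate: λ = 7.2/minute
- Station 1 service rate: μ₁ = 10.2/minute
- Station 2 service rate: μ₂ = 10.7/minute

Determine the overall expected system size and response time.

By Jackson's theorem, each station behaves as independent M/M/1.
Station 1: ρ₁ = 7.2/10.2 = 0.7059, L₁ = ρ₁/(1-ρ₁) = λ/(μ₁-λ) = 7.2/3.00 = 2.4000
Station 2: ρ₂ = 7.2/10.7 = 0.6729, L₂ = ρ₂/(1-ρ₂) = λ/(μ₂-λ) = 7.2/3.50 = 2.0571
Total: L = L₁ + L₂ = 2.4000 + 2.0571 = 4.4571
W = L/λ = 4.4571/7.2 = 0.6190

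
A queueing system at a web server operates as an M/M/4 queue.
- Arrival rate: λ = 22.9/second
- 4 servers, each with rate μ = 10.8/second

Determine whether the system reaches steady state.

Stability requires ρ = λ/(cμ) < 1
ρ = 22.9/(4 × 10.8) = 22.9/43.20 = 0.5301
Since 0.5301 < 1, the system is STABLE.
The servers are busy 53.01% of the time.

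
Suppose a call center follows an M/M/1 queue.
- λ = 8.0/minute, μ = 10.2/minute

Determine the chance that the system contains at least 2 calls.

ρ = λ/μ = 8.0/10.2 = 0.7843
P(N ≥ n) = ρⁿ
P(N ≥ 2) = 0.7843^2
P(N ≥ 2) = 0.6151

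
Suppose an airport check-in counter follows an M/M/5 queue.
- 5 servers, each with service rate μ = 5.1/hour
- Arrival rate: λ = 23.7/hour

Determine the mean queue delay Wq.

Traffic intensity: ρ = λ/(cμ) = 23.7/(5×5.1) = 0.9294
Since ρ = 0.9294 < 1, system is stable.
Offered load a = λ/μ = cρ = 23.7/5.1 = 4.6471
P₀ = [ Σₙ₌₀^4 aⁿ/n! + a^5/(5!(1-ρ)) ]⁻¹
Σ = a^0/0! + a^1/1! + a^2/2! + a^3/3! + a^4/4! = 1.000000 + 4.647059 + 10.79758 + 16.72566 + 19.43128 = 52.6016
a^5/(5!(1-ρ)) = 2167.1594/(120 × 0.07058824) = 255.8452
P₀ = 1/(52.6016 + 255.8452) = 0.003242
Lq = P₀·a^5·ρ / (5!(1-ρ)²) = 0.00324205 × 2167.1594 × 0.929412 / (120 × 0.00498270) = 10.9213
Wq = Lq/λ = 10.9213/23.7 = 0.4608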